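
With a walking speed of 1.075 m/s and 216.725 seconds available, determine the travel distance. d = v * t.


d = 1.075 * 216.725 = 232.98 m

232.98 m


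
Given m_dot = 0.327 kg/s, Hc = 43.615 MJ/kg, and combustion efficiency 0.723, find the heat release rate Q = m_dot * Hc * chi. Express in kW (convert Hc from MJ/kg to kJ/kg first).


Hc = 43.615 MJ/kg = 43.615 * 1000 kJ/kg = 43615 kJ/kg
Q = 0.327 kg/s * 43615 kJ/kg * 0.723 = 10312 kW

10312 kW


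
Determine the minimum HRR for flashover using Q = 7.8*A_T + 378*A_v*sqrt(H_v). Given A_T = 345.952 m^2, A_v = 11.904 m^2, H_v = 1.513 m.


7.8*A_T = 2698.4
sqrt(H_v) = 1.2300
378*A_v*sqrt(H_v) = 5534.8
Q = 2698.4 + 5534.8 = 8233.3 kW

8233.3 kW


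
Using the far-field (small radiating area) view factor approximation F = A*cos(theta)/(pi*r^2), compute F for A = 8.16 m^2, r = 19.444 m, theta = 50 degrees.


cos(50 deg) = 0.64279
pi*r^2 = 1187.7
F = 8.16 * 0.64279 / 1187.7 = 0.0044161

0.0044161


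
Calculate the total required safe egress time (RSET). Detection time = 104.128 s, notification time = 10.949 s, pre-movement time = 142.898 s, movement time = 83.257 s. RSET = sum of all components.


Total = 104.128 + 10.949 + 142.898 + 83.257 = 341.232 s

341.232 s


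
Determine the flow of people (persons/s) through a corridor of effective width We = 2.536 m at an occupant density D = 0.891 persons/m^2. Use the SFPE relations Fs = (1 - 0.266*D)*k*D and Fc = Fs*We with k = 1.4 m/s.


1 - 0.266*D = 1 - 0.266*0.891 = 0.76299
Fs = 0.76299 * 1.4 * 0.891 = 0.95176 persons/(s*m)
Fc = 0.95176 * 2.536 = 2.4137 persons/s

2.4137 persons/s


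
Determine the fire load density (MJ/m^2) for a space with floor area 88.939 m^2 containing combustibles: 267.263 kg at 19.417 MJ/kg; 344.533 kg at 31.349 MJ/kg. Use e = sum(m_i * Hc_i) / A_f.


Total energy = 267.263*19.417 + 344.533*31.349
= 5189.446 + 10800.77
= 15990.21 MJ
e = 15990.21 / 88.939 = 179.79 MJ/m^2

179.79 MJ/m^2


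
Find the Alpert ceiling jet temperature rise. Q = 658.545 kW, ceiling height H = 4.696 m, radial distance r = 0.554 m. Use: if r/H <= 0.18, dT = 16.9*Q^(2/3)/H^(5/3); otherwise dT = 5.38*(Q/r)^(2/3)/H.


r/H = 0.554 / 4.696 = 0.11797
r/H <= 0.18, so dT = 16.9*Q^(2/3)/H^(5/3)
Q^(2/3) = 75.693
H^(5/3) = 13.169
dT = 16.9 * 75.693 / 13.169 = 97.140 K

97.140 K


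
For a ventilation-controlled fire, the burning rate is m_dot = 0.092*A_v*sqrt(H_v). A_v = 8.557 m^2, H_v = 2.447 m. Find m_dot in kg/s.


sqrt(H_v) = 1.5643
m_dot = 0.092 * 8.557 * 1.5643 = 1.2315 kg/s

1.2315 kg/s


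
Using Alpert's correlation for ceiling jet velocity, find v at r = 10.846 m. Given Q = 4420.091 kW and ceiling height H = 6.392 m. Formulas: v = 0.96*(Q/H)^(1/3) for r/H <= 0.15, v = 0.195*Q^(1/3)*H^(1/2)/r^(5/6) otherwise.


r/H = 10.846 / 6.392 = 1.6968
r/H > 0.15, so v = 0.195*Q^(1/3)*H^(1/2)/r^(5/6)
Q^(1/3) = 16.411
H^(1/2) = 2.5282
r^(5/6) = 7.2900
v = 0.195 * 16.411 * 2.5282 / 7.2900 = 1.1099 m/s

1.1099 m/s


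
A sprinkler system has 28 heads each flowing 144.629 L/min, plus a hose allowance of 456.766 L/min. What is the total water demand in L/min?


Sprinkler demand = 28 * 144.629 = 4049.612 L/min
Total = 4049.612 + 456.766 = 4506.378 L/min

4506.378 L/min


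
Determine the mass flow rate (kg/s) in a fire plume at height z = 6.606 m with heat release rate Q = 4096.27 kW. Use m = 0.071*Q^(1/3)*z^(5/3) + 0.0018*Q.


Q^(1/3) = 16.000
z^(5/3) = 23.258
First term = 0.071 * 16.000 * 23.258 = 26.421
Second term = 0.0018 * 4096.27 = 7.3733
m = 33.794 kg/s

33.794 kg/s


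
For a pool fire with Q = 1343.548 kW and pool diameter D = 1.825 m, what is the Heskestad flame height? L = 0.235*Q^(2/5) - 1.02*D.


Q^(2/5) = 17.836
0.235 * Q^(2/5) = 4.1915
1.02 * D = 1.8615
L = 2.3300 m

2.3300 m


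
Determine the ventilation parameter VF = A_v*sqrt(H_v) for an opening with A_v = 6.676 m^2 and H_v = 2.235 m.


sqrt(H_v) = 1.4950
VF = 6.676 * 1.4950 = 9.9806 m^(5/2)

9.9806 m^(5/2)


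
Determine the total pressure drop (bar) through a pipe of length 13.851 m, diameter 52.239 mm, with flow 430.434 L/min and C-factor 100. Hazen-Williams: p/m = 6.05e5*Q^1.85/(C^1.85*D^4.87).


Q^1.85 = 74598
C^1.85 = 5011.9
D^4.87 = 2.3261e+08
p/m = 0.038712 bar/m
p_total = 0.038712 * 13.851 = 0.53620 bar

0.53620 bar


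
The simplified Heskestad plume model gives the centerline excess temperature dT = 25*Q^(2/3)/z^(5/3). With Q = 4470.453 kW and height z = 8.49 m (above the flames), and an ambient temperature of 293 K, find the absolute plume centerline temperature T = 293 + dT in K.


Q^(2/3) = 271.37
z^(5/3) = 35.333
dT = 25 * 271.37 / 35.333 = 192.01 K
T = 293 + 192.01 = 485.01 K

485.01 K


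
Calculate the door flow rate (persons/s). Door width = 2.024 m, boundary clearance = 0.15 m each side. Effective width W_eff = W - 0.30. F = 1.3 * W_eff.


W_eff = 2.024 - 0.30 = 1.724 m
F = 1.3 * 1.724 = 2.2412 persons/s

2.2412 persons/s


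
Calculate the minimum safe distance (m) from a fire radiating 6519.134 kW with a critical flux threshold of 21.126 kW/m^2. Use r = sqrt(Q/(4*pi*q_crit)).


4*pi*q_crit = 265.48
Q/(4*pi*q_crit) = 24.556
r = sqrt(24.556) = 4.9554 m

4.9554 m


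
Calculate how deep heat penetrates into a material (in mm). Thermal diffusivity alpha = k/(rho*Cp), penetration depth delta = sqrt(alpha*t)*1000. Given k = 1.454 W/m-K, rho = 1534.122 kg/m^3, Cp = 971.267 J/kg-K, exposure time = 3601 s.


alpha = 1.454 / (1534.122 * 971.267) = 9.7581e-07 m^2/s
alpha * t = 0.0035139
delta = sqrt(0.0035139) * 1000 = 59.278 mm

59.278 mm


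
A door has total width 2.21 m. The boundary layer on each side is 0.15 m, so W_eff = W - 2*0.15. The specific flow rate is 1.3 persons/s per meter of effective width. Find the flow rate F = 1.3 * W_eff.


W_eff = 2.21 - 0.30 = 1.91 m
F = 1.3 * 1.91 = 2.483 persons/s

2.483 persons/s


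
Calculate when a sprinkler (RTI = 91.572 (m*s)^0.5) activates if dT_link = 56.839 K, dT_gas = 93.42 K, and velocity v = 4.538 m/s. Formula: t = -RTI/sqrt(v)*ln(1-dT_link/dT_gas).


dT_link/dT_gas = 0.60842
ln(1 - 0.60842) = -0.93758
t = -91.572 / sqrt(4.538) * -0.93758 = 40.303 s

40.303 s


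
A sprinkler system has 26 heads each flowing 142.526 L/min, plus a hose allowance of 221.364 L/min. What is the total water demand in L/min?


Sprinkler demand = 26 * 142.526 = 3705.676 L/min
Total = 3705.676 + 221.364 = 3927.04 L/min

3927.04 L/min


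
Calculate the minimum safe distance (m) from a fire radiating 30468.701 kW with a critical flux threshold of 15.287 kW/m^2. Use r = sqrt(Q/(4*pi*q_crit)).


4*pi*q_crit = 192.10
Q/(4*pi*q_crit) = 158.61
r = sqrt(158.61) = 12.594 m

12.594 m


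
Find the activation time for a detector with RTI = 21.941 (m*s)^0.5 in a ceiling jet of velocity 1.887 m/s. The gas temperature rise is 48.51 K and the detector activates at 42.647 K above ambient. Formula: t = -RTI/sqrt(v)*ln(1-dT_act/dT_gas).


dT_act/dT_gas = 0.87914
ln(1 - 0.87914) = -2.1131
t = -21.941 / sqrt(1.887) * -2.1131 = 33.751 s

33.751 s


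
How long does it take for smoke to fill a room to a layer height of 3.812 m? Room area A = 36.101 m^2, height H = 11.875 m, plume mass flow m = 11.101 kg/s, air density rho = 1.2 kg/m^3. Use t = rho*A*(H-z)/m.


H - z = 8.063 m
t = 1.2 * 36.101 * 8.063 / 11.101 = 31.466 s

31.466 s


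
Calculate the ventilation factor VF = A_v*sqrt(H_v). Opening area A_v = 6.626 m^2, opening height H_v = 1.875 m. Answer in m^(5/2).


sqrt(H_v) = 1.3693
VF = 6.626 * 1.3693 = 9.0730 m^(5/2)

9.0730 m^(5/2)


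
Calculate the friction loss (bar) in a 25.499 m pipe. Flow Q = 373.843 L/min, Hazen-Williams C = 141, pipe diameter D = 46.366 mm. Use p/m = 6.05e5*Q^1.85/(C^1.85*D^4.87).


Q^1.85 = 57474
C^1.85 = 9463.6
D^4.87 = 1.3013e+08
p/m = 0.028235 bar/m
p_total = 0.028235 * 25.499 = 0.71996 bar

0.71996 bar


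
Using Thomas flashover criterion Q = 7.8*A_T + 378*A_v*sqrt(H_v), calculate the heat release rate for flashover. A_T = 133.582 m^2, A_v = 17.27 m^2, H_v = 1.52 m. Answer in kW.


7.8*A_T = 1041.9
sqrt(H_v) = 1.2329
378*A_v*sqrt(H_v) = 8048.3
Q = 1041.9 + 8048.3 = 9090.3 kW

9090.3 kW


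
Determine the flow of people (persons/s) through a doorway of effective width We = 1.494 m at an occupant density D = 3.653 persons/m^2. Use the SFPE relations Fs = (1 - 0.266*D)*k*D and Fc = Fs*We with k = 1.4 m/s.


1 - 0.266*D = 1 - 0.266*3.653 = 0.028302
Fs = 0.028302 * 1.4 * 3.653 = 0.14474 persons/(s*m)
Fc = 0.14474 * 1.494 = 0.21624 persons/s

0.21624 persons/s


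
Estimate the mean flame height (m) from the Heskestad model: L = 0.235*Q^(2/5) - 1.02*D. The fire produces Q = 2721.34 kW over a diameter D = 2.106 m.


Q^(2/5) = 23.654
0.235 * Q^(2/5) = 5.5588
1.02 * D = 2.1481
L = 3.4107 m

3.4107 m


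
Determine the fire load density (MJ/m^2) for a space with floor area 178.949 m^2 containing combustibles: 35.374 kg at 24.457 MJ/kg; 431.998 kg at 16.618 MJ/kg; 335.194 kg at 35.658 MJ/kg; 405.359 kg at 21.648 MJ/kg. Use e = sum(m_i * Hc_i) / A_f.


Total energy = 35.374*24.457 + 431.998*16.618 + 335.194*35.658 + 405.359*21.648
= 865.1419 + 7178.943 + 11952.35 + 8775.212
= 28771.64 MJ
e = 28771.64 / 178.949 = 160.78 MJ/m^2

160.78 MJ/m^2


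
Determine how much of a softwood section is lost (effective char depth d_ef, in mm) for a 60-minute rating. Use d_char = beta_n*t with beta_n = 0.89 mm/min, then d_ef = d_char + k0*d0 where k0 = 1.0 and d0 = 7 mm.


d_char = 0.89 * 60 = 53.4 mm
d_ef = 53.4 + 1.0*7 = 60.4 mm

60.4 mm


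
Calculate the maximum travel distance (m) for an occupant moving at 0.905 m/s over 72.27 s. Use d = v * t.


d = 0.905 * 72.27 = 65.404 m

65.404 m


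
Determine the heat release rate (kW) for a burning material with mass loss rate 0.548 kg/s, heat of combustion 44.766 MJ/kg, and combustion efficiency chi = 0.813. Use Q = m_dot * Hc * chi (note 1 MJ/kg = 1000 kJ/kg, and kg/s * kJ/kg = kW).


Hc = 44.766 MJ/kg = 44.766 * 1000 kJ/kg = 44766 kJ/kg
Q = 0.548 kg/s * 44766 kJ/kg * 0.813 = 19944 kW

19944 kW


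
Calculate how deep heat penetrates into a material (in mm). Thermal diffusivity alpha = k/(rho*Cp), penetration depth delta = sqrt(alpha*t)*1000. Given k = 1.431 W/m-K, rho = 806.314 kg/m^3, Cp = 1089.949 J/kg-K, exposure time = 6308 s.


alpha = 1.431 / (806.314 * 1089.949) = 1.6283e-06 m^2/s
alpha * t = 0.010271
delta = sqrt(0.010271) * 1000 = 101.35 mm

101.35 mm


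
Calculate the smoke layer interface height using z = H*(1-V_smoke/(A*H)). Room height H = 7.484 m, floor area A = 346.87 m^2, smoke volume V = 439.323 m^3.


V/(A*H) = 0.16923
1 - 0.16923 = 0.83077
z = 7.484 * 0.83077 = 6.2175 m

6.2175 m


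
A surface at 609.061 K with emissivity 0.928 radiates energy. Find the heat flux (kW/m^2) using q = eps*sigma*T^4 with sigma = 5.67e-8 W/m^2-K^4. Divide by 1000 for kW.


T^4 = 1.3761e+11
q = 0.928 * 5.67e-8 * 1.3761e+11 / 1000 = 7.2406 kW/m^2

7.2406 kW/m^2


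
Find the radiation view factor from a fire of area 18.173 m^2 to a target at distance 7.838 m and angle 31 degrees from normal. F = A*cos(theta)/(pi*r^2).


cos(31 deg) = 0.85717
pi*r^2 = 193.00
F = 18.173 * 0.85717 / 193.00 = 0.080711

0.080711


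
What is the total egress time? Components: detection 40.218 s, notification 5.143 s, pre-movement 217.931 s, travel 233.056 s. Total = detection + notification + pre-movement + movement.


Total = 40.218 + 5.143 + 217.931 + 233.056 = 496.348 s

496.348 s


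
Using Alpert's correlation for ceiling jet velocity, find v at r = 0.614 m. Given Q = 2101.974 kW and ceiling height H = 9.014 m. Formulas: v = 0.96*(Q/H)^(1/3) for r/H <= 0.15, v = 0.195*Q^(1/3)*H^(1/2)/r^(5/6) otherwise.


r/H = 0.614 / 9.014 = 0.068116
r/H <= 0.15, so v = 0.96*(Q/H)^(1/3)
Q/H = 233.19
(Q/H)^(1/3) = 6.1551
v = 0.96 * 6.1551 = 5.9089 m/s

5.9089 m/s


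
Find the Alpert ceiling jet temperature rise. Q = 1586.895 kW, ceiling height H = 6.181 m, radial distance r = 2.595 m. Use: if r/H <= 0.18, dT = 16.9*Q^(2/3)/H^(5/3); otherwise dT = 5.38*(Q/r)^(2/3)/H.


r/H = 2.595 / 6.181 = 0.41983
r/H > 0.18, so dT = 5.38*(Q/r)^(2/3)/H
Q/r = 611.52
(Q/r)^(2/3) = 72.046
dT = 5.38 * 72.046 / 6.181 = 62.709 K

62.709 K


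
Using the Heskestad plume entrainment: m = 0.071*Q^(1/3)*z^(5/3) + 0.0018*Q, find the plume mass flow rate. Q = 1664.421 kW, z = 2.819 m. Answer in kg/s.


Q^(1/3) = 11.851
z^(5/3) = 5.6255
First term = 0.071 * 11.851 * 5.6255 = 4.7334
Second term = 0.0018 * 1664.421 = 2.9960
m = 7.7293 kg/s

7.7293 kg/s


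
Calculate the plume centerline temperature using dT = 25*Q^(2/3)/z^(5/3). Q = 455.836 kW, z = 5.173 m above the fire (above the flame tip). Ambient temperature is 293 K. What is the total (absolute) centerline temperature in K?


Q^(2/3) = 59.230
z^(5/3) = 15.473
dT = 25 * 59.230 / 15.473 = 95.699 K
T = 293 + 95.699 = 388.70 K

388.70 K


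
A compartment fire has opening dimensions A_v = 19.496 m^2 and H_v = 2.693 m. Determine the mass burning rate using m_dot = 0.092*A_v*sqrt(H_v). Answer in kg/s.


sqrt(H_v) = 1.6410
m_dot = 0.092 * 19.496 * 1.6410 = 2.9434 kg/s

2.9434 kg/s


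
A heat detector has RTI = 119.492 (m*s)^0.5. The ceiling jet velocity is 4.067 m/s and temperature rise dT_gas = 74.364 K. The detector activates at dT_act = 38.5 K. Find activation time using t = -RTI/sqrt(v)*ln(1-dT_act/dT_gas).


dT_act/dT_gas = 0.51772
ln(1 - 0.51772) = -0.72924
t = -119.492 / sqrt(4.067) * -0.72924 = 43.209 s

43.209 s


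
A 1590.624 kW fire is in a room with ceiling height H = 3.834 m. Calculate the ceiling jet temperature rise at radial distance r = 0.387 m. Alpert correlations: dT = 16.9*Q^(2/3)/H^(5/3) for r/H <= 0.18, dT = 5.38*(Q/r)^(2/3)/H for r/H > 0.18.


r/H = 0.387 / 3.834 = 0.10094
r/H <= 0.18, so dT = 16.9*Q^(2/3)/H^(5/3)
Q^(2/3) = 136.26
H^(5/3) = 9.3919
dT = 16.9 * 136.26 / 9.3919 = 245.19 K

245.19 K


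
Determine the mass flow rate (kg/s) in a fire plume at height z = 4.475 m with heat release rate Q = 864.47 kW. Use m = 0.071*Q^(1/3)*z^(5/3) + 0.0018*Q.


Q^(1/3) = 9.5261
z^(5/3) = 12.152
First term = 0.071 * 9.5261 * 12.152 = 8.2192
Second term = 0.0018 * 864.47 = 1.5560
m = 9.7753 kg/s

9.7753 kg/s


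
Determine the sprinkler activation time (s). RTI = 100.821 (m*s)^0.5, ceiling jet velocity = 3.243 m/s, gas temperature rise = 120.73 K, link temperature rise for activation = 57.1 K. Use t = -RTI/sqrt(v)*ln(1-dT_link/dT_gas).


dT_link/dT_gas = 0.47296
ln(1 - 0.47296) = -0.64047
t = -100.821 / sqrt(3.243) * -0.64047 = 35.857 s

35.857 s


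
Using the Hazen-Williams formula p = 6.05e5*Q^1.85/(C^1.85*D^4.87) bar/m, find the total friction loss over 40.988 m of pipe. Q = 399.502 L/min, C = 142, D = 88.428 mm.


Q^1.85 = 64985
C^1.85 = 9588.1
D^4.87 = 3.0192e+09
p/m = 0.0013581 bar/m
p_total = 0.0013581 * 40.988 = 0.055667 bar

0.055667 bar


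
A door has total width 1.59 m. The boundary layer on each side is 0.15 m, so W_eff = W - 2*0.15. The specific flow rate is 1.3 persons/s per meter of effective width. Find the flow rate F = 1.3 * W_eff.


W_eff = 1.59 - 0.30 = 1.29 m
F = 1.3 * 1.29 = 1.677 persons/s

1.677 persons/s


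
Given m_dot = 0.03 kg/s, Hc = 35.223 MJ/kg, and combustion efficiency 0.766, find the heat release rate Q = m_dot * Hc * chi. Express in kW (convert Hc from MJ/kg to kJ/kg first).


Hc = 35.223 MJ/kg = 35.223 * 1000 kJ/kg = 35223 kJ/kg
Q = 0.03 kg/s * 35223 kJ/kg * 0.766 = 809.42 kW

809.42 kW


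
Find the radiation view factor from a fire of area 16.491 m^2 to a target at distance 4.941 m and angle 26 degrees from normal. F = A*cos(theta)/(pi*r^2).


cos(26 deg) = 0.89879
pi*r^2 = 76.697
F = 16.491 * 0.89879 / 76.697 = 0.19325

0.19325


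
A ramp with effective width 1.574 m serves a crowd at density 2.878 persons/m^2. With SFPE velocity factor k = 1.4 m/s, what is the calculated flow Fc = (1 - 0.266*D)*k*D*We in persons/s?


1 - 0.266*D = 1 - 0.266*2.878 = 0.23445
Fs = 0.23445 * 1.4 * 2.878 = 0.94465 persons/(s*m)
Fc = 0.94465 * 1.574 = 1.4869 persons/s

1.4869 persons/s


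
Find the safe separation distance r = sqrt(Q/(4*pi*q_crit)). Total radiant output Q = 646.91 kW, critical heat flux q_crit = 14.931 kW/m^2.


4*pi*q_crit = 187.63
Q/(4*pi*q_crit) = 3.4478
r = sqrt(3.4478) = 1.8568 m

1.8568 m


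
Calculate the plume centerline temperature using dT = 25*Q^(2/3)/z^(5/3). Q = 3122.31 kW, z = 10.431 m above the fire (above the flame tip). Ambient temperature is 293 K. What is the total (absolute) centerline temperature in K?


Q^(2/3) = 213.62
z^(5/3) = 49.798
dT = 25 * 213.62 / 49.798 = 107.25 K
T = 293 + 107.25 = 400.25 K

400.25 K


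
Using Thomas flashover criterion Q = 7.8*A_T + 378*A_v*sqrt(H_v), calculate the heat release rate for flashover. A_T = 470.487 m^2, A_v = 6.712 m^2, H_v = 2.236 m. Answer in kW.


7.8*A_T = 3669.8
sqrt(H_v) = 1.4953
378*A_v*sqrt(H_v) = 3793.8
Q = 3669.8 + 3793.8 = 7463.6 kW

7463.6 kW


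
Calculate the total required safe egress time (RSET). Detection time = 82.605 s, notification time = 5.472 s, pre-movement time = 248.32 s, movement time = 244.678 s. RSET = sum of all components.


Total = 82.605 + 5.472 + 248.32 + 244.678 = 581.075 s

581.075 s


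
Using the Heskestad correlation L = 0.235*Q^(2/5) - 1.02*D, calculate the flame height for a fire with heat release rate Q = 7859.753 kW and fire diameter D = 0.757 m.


Q^(2/5) = 36.155
0.235 * Q^(2/5) = 8.4963
1.02 * D = 0.77214
L = 7.7242 m

7.7242 m


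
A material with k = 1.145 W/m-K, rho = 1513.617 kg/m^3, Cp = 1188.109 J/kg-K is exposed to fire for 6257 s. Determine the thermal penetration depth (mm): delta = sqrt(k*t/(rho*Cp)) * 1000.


alpha = 1.145 / (1513.617 * 1188.109) = 6.3670e-07 m^2/s
alpha * t = 0.0039838
delta = sqrt(0.0039838) * 1000 = 63.117 mm

63.117 mm


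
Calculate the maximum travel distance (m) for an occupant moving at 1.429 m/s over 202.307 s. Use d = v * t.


d = 1.429 * 202.307 = 289.10 m

289.10 m


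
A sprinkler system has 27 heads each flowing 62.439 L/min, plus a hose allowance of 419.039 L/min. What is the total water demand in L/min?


Sprinkler demand = 27 * 62.439 = 1685.853 L/min
Total = 1685.853 + 419.039 = 2104.892 L/min

2104.892 L/min


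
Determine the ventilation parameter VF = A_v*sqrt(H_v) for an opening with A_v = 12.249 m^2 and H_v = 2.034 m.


sqrt(H_v) = 1.4262
VF = 12.249 * 1.4262 = 17.469 m^(5/2)

17.469 m^(5/2)


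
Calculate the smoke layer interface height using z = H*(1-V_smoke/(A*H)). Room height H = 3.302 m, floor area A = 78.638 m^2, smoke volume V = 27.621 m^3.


V/(A*H) = 0.10637
1 - 0.10637 = 0.89363
z = 3.302 * 0.89363 = 2.9508 m

2.9508 m


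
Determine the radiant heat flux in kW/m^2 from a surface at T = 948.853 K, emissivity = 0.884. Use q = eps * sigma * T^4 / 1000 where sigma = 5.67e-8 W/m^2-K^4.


T^4 = 8.1058e+11
q = 0.884 * 5.67e-8 * 8.1058e+11 / 1000 = 40.629 kW/m^2

40.629 kW/m^2


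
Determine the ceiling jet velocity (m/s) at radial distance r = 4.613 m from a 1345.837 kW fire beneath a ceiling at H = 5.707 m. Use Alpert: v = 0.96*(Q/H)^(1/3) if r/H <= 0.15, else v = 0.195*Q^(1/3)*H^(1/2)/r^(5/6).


r/H = 4.613 / 5.707 = 0.80831
r/H > 0.15, so v = 0.195*Q^(1/3)*H^(1/2)/r^(5/6)
Q^(1/3) = 11.041
H^(1/2) = 2.3889
r^(5/6) = 3.5754
v = 0.195 * 11.041 * 2.3889 / 3.5754 = 1.4385 m/s

1.4385 m/s


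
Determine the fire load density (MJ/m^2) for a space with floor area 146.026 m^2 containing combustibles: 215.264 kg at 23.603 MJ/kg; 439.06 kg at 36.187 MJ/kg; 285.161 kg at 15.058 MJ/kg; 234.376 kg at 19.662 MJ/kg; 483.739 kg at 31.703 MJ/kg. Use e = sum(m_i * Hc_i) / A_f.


Total energy = 215.264*23.603 + 439.06*36.187 + 285.161*15.058 + 234.376*19.662 + 483.739*31.703
= 5080.876 + 15888.26 + 4293.954 + 4608.301 + 15335.98
= 45207.37 MJ
e = 45207.37 / 146.026 = 309.58 MJ/m^2

309.58 MJ/m^2


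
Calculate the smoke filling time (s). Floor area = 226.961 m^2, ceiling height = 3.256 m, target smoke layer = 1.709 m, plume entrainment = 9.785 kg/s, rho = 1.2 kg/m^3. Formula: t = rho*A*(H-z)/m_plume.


H - z = 1.547 m
t = 1.2 * 226.961 * 1.547 / 9.785 = 43.059 s

43.059 s


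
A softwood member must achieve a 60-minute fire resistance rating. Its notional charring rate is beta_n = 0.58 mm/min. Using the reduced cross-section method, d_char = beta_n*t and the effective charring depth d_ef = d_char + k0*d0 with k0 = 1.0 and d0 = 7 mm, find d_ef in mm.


d_char = 0.58 * 60 = 34.8 mm
d_ef = 34.8 + 1.0*7 = 41.8 mm

41.8 mm


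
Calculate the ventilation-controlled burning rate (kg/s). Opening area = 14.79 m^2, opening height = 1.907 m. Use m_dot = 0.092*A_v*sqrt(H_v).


sqrt(H_v) = 1.3809
m_dot = 0.092 * 14.79 * 1.3809 = 1.8790 kg/s

1.8790 kg/s


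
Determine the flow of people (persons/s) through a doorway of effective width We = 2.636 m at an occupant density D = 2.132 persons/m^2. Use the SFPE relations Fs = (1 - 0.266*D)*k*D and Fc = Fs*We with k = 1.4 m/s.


1 - 0.266*D = 1 - 0.266*2.132 = 0.43289
Fs = 0.43289 * 1.4 * 2.132 = 1.2921 persons/(s*m)
Fc = 1.2921 * 2.636 = 3.4059 persons/s

3.4059 persons/s


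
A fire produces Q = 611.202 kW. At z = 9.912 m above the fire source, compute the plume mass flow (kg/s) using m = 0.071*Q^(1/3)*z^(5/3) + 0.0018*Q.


Q^(1/3) = 8.4865
z^(5/3) = 45.737
First term = 0.071 * 8.4865 * 45.737 = 27.558
Second term = 0.0018 * 611.202 = 1.1002
m = 28.659 kg/s

28.659 kg/s


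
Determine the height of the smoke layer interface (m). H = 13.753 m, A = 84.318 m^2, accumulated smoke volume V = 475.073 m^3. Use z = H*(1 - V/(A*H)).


V/(A*H) = 0.40968
1 - 0.40968 = 0.59032
z = 13.753 * 0.59032 = 8.1187 m

8.1187 m


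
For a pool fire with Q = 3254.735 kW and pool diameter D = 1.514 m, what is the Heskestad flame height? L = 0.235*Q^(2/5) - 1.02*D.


Q^(2/5) = 25.410
0.235 * Q^(2/5) = 5.9714
1.02 * D = 1.5443
L = 4.4271 m

4.4271 m


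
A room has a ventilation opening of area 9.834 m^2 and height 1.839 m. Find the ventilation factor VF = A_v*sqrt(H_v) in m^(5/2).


sqrt(H_v) = 1.3561
VF = 9.834 * 1.3561 = 13.336 m^(5/2)

13.336 m^(5/2)


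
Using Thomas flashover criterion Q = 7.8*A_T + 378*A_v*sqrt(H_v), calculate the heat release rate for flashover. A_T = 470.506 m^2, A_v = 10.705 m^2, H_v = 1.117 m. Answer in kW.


7.8*A_T = 3669.9
sqrt(H_v) = 1.0569
378*A_v*sqrt(H_v) = 4276.7
Q = 3669.9 + 4276.7 = 7946.6 kW

7946.6 kW


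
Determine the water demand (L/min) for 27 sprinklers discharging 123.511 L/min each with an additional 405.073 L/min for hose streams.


Sprinkler demand = 27 * 123.511 = 3334.797 L/min
Total = 3334.797 + 405.073 = 3739.87 L/min

3739.87 L/min


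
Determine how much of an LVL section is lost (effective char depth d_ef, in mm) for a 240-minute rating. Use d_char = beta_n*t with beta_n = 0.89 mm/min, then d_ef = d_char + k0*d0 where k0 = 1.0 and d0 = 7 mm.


d_char = 0.89 * 240 = 213.6 mm
d_ef = 213.6 + 1.0*7 = 220.6 mm

220.6 mm


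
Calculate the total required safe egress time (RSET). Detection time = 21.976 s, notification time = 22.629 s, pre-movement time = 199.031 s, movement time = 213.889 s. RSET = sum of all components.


Total = 21.976 + 22.629 + 199.031 + 213.889 = 457.525 s

457.525 s


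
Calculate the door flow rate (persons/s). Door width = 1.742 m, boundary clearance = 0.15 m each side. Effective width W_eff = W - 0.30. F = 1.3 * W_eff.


W_eff = 1.742 - 0.30 = 1.442 m
F = 1.3 * 1.442 = 1.8746 persons/s

1.8746 persons/s


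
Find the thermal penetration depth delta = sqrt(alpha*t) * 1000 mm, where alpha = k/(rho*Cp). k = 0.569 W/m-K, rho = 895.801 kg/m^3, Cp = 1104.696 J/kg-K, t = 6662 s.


alpha = 0.569 / (895.801 * 1104.696) = 5.7499e-07 m^2/s
alpha * t = 0.0038306
delta = sqrt(0.0038306) * 1000 = 61.892 mm

61.892 mm


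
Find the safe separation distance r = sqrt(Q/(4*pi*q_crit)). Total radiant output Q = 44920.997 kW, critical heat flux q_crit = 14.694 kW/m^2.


4*pi*q_crit = 184.65
Q/(4*pi*q_crit) = 243.28
r = sqrt(243.28) = 15.597 m

15.597 m


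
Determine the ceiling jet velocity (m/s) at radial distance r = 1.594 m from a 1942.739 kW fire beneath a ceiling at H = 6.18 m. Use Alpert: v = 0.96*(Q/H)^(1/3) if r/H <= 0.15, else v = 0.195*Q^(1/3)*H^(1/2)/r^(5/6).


r/H = 1.594 / 6.18 = 0.25793
r/H > 0.15, so v = 0.195*Q^(1/3)*H^(1/2)/r^(5/6)
Q^(1/3) = 12.478
H^(1/2) = 2.4860
r^(5/6) = 1.4748
v = 0.195 * 12.478 * 2.4860 / 1.4748 = 4.1013 m/s

4.1013 m/s


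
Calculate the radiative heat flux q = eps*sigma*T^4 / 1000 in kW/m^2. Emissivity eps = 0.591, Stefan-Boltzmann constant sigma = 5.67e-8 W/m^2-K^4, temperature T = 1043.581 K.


T^4 = 1.1861e+12
q = 0.591 * 5.67e-8 * 1.1861e+12 / 1000 = 39.744 kW/m^2

39.744 kW/m^2


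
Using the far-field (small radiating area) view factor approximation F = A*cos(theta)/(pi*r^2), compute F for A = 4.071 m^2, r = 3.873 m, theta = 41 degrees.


cos(41 deg) = 0.75471
pi*r^2 = 47.124
F = 4.071 * 0.75471 / 47.124 = 0.065198

0.065198


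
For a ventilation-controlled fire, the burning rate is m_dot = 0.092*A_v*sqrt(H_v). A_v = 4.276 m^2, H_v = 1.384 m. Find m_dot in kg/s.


sqrt(H_v) = 1.1764
m_dot = 0.092 * 4.276 * 1.1764 = 0.46280 kg/s

0.46280 kg/s


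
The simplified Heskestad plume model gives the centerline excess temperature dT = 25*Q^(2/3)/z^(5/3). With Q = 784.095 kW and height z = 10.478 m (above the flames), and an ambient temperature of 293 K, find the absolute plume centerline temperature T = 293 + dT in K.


Q^(2/3) = 85.031
z^(5/3) = 50.172
dT = 25 * 85.031 / 50.172 = 42.370 K
T = 293 + 42.370 = 335.37 K

335.37 K


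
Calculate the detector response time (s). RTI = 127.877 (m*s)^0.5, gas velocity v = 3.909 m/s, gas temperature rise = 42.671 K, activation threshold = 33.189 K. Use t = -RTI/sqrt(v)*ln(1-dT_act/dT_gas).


dT_act/dT_gas = 0.77779
ln(1 - 0.77779) = -1.5041
t = -127.877 / sqrt(3.909) * -1.5041 = 97.284 s

97.284 s


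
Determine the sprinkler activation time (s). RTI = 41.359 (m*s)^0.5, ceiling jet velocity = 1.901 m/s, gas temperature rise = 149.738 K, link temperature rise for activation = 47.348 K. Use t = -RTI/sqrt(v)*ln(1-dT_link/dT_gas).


dT_link/dT_gas = 0.31621
ln(1 - 0.31621) = -0.38010
t = -41.359 / sqrt(1.901) * -0.38010 = 11.402 s

11.402 s


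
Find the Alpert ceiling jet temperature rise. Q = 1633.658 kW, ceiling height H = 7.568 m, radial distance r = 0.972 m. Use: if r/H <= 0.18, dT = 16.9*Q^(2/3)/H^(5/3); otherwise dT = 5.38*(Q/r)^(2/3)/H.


r/H = 0.972 / 7.568 = 0.12844
r/H <= 0.18, so dT = 16.9*Q^(2/3)/H^(5/3)
Q^(2/3) = 138.71
H^(5/3) = 29.172
dT = 16.9 * 138.71 / 29.172 = 80.357 K

80.357 K


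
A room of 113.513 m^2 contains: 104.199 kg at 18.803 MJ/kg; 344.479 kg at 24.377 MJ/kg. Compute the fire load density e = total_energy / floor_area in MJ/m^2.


Total energy = 104.199*18.803 + 344.479*24.377
= 1959.254 + 8397.365
= 10356.62 MJ
e = 10356.62 / 113.513 = 91.237 MJ/m^2

91.237 MJ/m^2


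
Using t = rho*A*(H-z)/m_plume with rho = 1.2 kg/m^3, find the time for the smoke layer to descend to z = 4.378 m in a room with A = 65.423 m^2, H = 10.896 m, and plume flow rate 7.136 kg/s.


H - z = 6.518 m
t = 1.2 * 65.423 * 6.518 / 7.136 = 71.709 s

71.709 s


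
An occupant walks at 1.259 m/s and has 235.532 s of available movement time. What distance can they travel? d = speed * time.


d = 1.259 * 235.532 = 296.53 m

296.53 m


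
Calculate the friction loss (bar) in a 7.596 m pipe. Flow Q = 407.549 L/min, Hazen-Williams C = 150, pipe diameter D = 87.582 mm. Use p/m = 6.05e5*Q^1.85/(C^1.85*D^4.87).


Q^1.85 = 67427
C^1.85 = 10611
D^4.87 = 2.8811e+09
p/m = 0.0013343 bar/m
p_total = 0.0013343 * 7.596 = 0.010135 bar

0.010135 bar


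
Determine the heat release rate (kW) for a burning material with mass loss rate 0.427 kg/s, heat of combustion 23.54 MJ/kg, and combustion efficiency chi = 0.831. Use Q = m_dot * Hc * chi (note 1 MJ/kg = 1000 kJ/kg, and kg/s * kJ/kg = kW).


Hc = 23.54 MJ/kg = 23.54 * 1000 kJ/kg = 23540 kJ/kg
Q = 0.427 kg/s * 23540 kJ/kg * 0.831 = 8352.9 kW

8352.9 kW


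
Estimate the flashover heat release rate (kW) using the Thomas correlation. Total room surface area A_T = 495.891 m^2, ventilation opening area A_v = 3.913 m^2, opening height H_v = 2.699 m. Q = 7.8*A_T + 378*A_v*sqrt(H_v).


7.8*A_T = 3867.9
sqrt(H_v) = 1.6429
378*A_v*sqrt(H_v) = 2430.0
Q = 3867.9 + 2430.0 = 6297.9 kW

6297.9 kW


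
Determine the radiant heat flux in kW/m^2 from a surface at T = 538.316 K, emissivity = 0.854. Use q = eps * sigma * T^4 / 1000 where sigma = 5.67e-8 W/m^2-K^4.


T^4 = 8.3975e+10
q = 0.854 * 5.67e-8 * 8.3975e+10 / 1000 = 4.0662 kW/m^2

4.0662 kW/m^2


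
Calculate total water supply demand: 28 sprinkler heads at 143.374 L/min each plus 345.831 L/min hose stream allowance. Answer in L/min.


Sprinkler demand = 28 * 143.374 = 4014.472 L/min
Total = 4014.472 + 345.831 = 4360.303 L/min

4360.303 L/min


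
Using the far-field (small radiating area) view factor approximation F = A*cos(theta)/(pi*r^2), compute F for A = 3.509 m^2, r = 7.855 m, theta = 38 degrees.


cos(38 deg) = 0.78801
pi*r^2 = 193.84
F = 3.509 * 0.78801 / 193.84 = 0.014265

0.014265


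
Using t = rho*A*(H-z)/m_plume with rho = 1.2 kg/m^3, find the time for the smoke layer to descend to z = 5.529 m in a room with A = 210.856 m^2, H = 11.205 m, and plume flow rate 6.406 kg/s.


H - z = 5.676 m
t = 1.2 * 210.856 * 5.676 / 6.406 = 224.19 s

224.19 s


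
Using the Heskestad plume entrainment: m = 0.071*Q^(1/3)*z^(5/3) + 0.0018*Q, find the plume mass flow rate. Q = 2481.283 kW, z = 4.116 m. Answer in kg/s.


Q^(1/3) = 13.538
z^(5/3) = 10.571
First term = 0.071 * 13.538 * 10.571 = 10.161
Second term = 0.0018 * 2481.283 = 4.4663
m = 14.627 kg/s

14.627 kg/s


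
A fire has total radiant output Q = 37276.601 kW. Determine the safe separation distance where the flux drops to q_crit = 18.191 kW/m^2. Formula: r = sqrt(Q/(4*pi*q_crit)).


4*pi*q_crit = 228.59
Q/(4*pi*q_crit) = 163.07
r = sqrt(163.07) = 12.770 m

12.770 m


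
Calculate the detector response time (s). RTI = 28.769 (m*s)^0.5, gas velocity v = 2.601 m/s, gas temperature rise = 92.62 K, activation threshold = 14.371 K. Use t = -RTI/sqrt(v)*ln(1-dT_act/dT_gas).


dT_act/dT_gas = 0.15516
ln(1 - 0.15516) = -0.16861
t = -28.769 / sqrt(2.601) * -0.16861 = 3.0077 s

3.0077 s


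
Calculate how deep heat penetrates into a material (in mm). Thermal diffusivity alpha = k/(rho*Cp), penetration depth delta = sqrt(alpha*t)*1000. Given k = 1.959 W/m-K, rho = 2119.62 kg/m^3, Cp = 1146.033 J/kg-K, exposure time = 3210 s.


alpha = 1.959 / (2119.62 * 1146.033) = 8.0645e-07 m^2/s
alpha * t = 0.0025887
delta = sqrt(0.0025887) * 1000 = 50.879 mm

50.879 mm


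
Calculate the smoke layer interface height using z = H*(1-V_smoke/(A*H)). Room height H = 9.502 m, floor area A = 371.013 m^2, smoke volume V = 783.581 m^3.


V/(A*H) = 0.22227
1 - 0.22227 = 0.77773
z = 9.502 * 0.77773 = 7.3900 m

7.3900 m


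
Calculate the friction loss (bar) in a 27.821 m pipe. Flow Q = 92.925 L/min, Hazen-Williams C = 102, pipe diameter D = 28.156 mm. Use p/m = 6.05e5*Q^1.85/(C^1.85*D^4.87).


Q^1.85 = 4375.7
C^1.85 = 5198.9
D^4.87 = 1.1466e+07
p/m = 0.044410 bar/m
p_total = 0.044410 * 27.821 = 1.2355 bar

1.2355 bar


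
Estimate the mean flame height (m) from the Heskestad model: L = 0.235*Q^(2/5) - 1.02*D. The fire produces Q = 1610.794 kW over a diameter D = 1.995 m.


Q^(2/5) = 19.179
0.235 * Q^(2/5) = 4.5070
1.02 * D = 2.0349
L = 2.4721 m

2.4721 m


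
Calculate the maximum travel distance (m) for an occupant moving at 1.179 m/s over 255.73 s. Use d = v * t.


d = 1.179 * 255.73 = 301.51 m

301.51 m


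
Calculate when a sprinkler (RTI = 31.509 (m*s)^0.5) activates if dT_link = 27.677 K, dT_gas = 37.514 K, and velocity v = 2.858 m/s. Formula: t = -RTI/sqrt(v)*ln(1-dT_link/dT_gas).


dT_link/dT_gas = 0.73778
ln(1 - 0.73778) = -1.3386
t = -31.509 / sqrt(2.858) * -1.3386 = 24.948 s

24.948 s


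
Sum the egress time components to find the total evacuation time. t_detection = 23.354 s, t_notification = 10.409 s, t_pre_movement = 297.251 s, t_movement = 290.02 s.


Total = 23.354 + 10.409 + 297.251 + 290.02 = 621.034 s

621.034 s


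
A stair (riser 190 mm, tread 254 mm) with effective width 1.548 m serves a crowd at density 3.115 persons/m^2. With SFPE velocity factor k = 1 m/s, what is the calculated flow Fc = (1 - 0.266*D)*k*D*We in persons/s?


1 - 0.266*D = 1 - 0.266*3.115 = 0.17141
Fs = 0.17141 * 1 * 3.115 = 0.53394 persons/(s*m)
Fc = 0.53394 * 1.548 = 0.82654 persons/s

0.82654 persons/s


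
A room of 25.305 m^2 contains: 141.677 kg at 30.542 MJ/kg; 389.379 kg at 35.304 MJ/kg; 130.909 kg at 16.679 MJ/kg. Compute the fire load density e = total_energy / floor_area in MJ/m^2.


Total energy = 141.677*30.542 + 389.379*35.304 + 130.909*16.679
= 4327.099 + 13746.64 + 2183.431
= 20257.17 MJ
e = 20257.17 / 25.305 = 800.52 MJ/m^2

800.52 MJ/m^2


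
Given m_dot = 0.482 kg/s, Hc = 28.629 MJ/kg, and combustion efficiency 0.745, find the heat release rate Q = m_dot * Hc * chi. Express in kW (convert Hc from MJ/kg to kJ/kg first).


Hc = 28.629 MJ/kg = 28.629 * 1000 kJ/kg = 28629 kJ/kg
Q = 0.482 kg/s * 28629 kJ/kg * 0.745 = 10280 kW

10280 kW


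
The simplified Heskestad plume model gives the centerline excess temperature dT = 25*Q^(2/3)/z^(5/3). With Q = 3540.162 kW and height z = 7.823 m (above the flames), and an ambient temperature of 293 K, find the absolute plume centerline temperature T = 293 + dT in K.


Q^(2/3) = 232.28
z^(5/3) = 30.829
dT = 25 * 232.28 / 30.829 = 188.36 K
T = 293 + 188.36 = 481.36 K

481.36 K


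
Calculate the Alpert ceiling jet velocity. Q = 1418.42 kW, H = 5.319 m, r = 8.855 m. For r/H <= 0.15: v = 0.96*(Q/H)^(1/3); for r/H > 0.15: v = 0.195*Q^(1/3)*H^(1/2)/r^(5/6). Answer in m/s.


r/H = 8.855 / 5.319 = 1.6648
r/H > 0.15, so v = 0.195*Q^(1/3)*H^(1/2)/r^(5/6)
Q^(1/3) = 11.236
H^(1/2) = 2.3063
r^(5/6) = 6.1564
v = 0.195 * 11.236 * 2.3063 / 6.1564 = 0.82078 m/s

0.82078 m/s


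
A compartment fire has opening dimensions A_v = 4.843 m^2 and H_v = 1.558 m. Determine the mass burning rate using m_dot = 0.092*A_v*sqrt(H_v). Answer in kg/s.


sqrt(H_v) = 1.2482
m_dot = 0.092 * 4.843 * 1.2482 = 0.55614 kg/s

0.55614 kg/s


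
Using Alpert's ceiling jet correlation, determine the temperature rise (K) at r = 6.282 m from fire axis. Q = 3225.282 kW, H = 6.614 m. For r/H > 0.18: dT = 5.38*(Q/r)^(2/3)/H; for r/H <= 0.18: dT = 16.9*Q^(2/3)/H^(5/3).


r/H = 6.282 / 6.614 = 0.94980
r/H > 0.18, so dT = 5.38*(Q/r)^(2/3)/H
Q/r = 513.42
(Q/r)^(2/3) = 64.118
dT = 5.38 * 64.118 / 6.614 = 52.155 K

52.155 K


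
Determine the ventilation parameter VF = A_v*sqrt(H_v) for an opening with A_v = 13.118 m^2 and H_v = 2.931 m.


sqrt(H_v) = 1.7120
VF = 13.118 * 1.7120 = 22.458 m^(5/2)

22.458 m^(5/2)


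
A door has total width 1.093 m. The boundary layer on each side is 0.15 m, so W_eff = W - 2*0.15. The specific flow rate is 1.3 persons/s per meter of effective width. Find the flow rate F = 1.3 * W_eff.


W_eff = 1.093 - 0.30 = 0.793 m
F = 1.3 * 0.793 = 1.0309 persons/s

1.0309 persons/s


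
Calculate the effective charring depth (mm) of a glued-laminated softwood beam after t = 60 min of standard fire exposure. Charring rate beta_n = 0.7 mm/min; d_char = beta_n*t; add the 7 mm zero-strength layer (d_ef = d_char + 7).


d_char = 0.7 * 60 = 42 mm
d_ef = 42 + 1.0*7 = 49 mm

49 mm


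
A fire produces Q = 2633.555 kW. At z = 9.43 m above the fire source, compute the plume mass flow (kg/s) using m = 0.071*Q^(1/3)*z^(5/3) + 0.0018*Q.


Q^(1/3) = 13.810
z^(5/3) = 42.091
First term = 0.071 * 13.810 * 42.091 = 41.269
Second term = 0.0018 * 2633.555 = 4.7404
m = 46.010 kg/s

46.010 kg/s


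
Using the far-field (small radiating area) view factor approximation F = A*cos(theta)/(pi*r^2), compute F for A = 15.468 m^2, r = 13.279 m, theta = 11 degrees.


cos(11 deg) = 0.98163
pi*r^2 = 553.96
F = 15.468 * 0.98163 / 553.96 = 0.027409

0.027409


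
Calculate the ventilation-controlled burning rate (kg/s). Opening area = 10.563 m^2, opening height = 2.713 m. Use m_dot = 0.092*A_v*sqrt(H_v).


sqrt(H_v) = 1.6471
m_dot = 0.092 * 10.563 * 1.6471 = 1.6007 kg/s

1.6007 kg/s


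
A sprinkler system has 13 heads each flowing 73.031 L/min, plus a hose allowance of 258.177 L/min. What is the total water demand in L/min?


Sprinkler demand = 13 * 73.031 = 949.403 L/min
Total = 949.403 + 258.177 = 1207.58 L/min

1207.58 L/min


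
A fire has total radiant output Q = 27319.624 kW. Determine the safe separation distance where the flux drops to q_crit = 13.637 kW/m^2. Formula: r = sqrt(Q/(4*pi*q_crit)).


4*pi*q_crit = 171.37
Q/(4*pi*q_crit) = 159.42
r = sqrt(159.42) = 12.626 m

12.626 m


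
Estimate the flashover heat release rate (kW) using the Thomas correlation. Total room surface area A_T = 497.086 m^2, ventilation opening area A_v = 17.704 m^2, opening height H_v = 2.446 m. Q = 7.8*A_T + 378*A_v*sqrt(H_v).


7.8*A_T = 3877.3
sqrt(H_v) = 1.5640
378*A_v*sqrt(H_v) = 10466
Q = 3877.3 + 10466 = 14344 kW

14344 kW


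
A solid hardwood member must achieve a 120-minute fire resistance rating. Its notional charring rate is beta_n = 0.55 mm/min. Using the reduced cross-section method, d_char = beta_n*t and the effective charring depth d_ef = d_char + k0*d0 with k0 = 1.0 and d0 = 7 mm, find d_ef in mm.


d_char = 0.55 * 120 = 66 mm
d_ef = 66 + 1.0*7 = 73 mm

73 mm


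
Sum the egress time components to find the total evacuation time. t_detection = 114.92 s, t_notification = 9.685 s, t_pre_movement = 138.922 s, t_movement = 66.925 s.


Total = 114.92 + 9.685 + 138.922 + 66.925 = 330.452 s

330.452 s


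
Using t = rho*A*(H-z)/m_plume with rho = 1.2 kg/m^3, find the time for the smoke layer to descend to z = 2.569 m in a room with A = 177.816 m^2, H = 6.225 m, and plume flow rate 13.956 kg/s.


H - z = 3.656 m
t = 1.2 * 177.816 * 3.656 / 13.956 = 55.898 s

55.898 s


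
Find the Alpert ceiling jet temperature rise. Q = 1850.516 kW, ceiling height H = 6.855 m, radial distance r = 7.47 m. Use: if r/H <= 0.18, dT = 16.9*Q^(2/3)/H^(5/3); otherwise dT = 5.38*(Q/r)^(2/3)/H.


r/H = 7.47 / 6.855 = 1.0897
r/H > 0.18, so dT = 5.38*(Q/r)^(2/3)/H
Q/r = 247.73
(Q/r)^(2/3) = 39.444
dT = 5.38 * 39.444 / 6.855 = 30.957 K

30.957 K


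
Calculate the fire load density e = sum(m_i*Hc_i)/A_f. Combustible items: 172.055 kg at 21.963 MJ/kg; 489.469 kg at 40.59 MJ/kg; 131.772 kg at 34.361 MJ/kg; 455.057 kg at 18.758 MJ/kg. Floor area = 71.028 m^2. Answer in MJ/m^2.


Total energy = 172.055*21.963 + 489.469*40.59 + 131.772*34.361 + 455.057*18.758
= 3778.844 + 19867.55 + 4527.818 + 8535.959
= 36710.17 MJ
e = 36710.17 / 71.028 = 516.84 MJ/m^2

516.84 MJ/m^2


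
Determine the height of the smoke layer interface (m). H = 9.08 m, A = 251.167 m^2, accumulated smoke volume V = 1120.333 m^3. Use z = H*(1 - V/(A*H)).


V/(A*H) = 0.49125
1 - 0.49125 = 0.50875
z = 9.08 * 0.50875 = 4.6195 m

4.6195 m


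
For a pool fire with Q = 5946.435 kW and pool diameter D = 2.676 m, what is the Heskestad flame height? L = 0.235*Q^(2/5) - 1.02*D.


Q^(2/5) = 32.337
0.235 * Q^(2/5) = 7.5992
1.02 * D = 2.7295
L = 4.8697 m

4.8697 m


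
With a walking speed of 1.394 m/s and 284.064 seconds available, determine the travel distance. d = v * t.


d = 1.394 * 284.064 = 395.99 m

395.99 m


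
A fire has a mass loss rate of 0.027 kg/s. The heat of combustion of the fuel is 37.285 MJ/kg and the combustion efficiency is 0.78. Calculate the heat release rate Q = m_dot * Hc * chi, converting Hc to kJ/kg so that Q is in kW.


Hc = 37.285 MJ/kg = 37.285 * 1000 kJ/kg = 37285 kJ/kg
Q = 0.027 kg/s * 37285 kJ/kg * 0.78 = 785.22 kW

785.22 kW
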